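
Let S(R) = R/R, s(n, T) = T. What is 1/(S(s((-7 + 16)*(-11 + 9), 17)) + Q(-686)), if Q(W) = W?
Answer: -1/685 ≈ -0.0014599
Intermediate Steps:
S(R) = 1
1/(S(s((-7 + 16)*(-11 + 9), 17)) + Q(-686)) = 1/(1 - 686) = 1/(-685) = -1/685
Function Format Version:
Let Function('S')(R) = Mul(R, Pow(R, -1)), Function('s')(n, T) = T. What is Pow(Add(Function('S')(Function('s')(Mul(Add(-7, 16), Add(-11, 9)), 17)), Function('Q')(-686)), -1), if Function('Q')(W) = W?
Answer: Rational(-1, 685) ≈ -0.0014599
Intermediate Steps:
Function('S')(R) = 1
Pow(Add(Function('S')(Function('s')(Mul(Add(-7, 16), Add(-11, 9)), 17)), Function('Q')(-686)), -1) = Pow(Add(1, -686), -1) = Pow(-685, -1) = Rational(-1, 685)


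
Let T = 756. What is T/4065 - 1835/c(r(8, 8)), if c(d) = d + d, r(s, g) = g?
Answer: -2482393/21680 ≈ -114.50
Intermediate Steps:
c(d) = 2*d
T/4065 - 1835/c(r(8, 8)) = 756/4065 - 1835/(2*8) = 756*(1/4065) - 1835/16 = 252/1355 - 1835*1/16 = 252/1355 - 1835/16 = -2482393/21680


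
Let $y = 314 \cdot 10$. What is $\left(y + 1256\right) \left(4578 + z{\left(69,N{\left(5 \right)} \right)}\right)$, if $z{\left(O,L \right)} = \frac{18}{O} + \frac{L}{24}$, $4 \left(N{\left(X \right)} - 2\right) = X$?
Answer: $\frac{11109899801}{552} \approx 2.0127 \cdot 10^{7}$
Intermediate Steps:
$N{\left(X \right)} = 2 + \frac{X}{4}$
$z{\left(O,L \right)} = \frac{18}{O} + \frac{L}{24}$ ($z{\left(O,L \right)} = \frac{18}{O} + L \frac{1}{24} = \frac{18}{O} + \frac{L}{24}$)
$y = 3140$
$\left(y + 1256\right) \left(4578 + z{\left(69,N{\left(5 \right)} \right)}\right) = \left(3140 + 1256\right) \left(4578 + \left(\frac{18}{69} + \frac{2 + \frac{1}{4} \cdot 5}{24}\right)\right) = 4396 \left(4578 + \left(18 \cdot \frac{1}{69} + \frac{2 + \frac{5}{4}}{24}\right)\right) = 4396 \left(4578 + \left(\frac{6}{23} + \frac{1}{24} \cdot \frac{13}{4}\right)\right) = 4396 \left(4578 + \left(\frac{6}{23} + \frac{13}{96}\right)\right) = 4396 \left(4578 + \frac{875}{2208}\right) = 4396 \cdot \frac{10109099}{2208} = \frac{11109899801}{552}$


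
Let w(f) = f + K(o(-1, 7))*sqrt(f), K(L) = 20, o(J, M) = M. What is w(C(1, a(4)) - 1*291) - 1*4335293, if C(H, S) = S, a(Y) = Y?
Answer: -4335580 + 20*I*sqrt(287) ≈ -4.3356e+6 + 338.82*I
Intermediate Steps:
w(f) = f + 20*sqrt(f)
w(C(1, a(4)) - 1*291) - 1*4335293 = ((4 - 1*291) + 20*sqrt(4 - 1*291)) - 1*4335293 = ((4 - 291) + 20*sqrt(4 - 291)) - 4335293 = (-287 + 20*sqrt(-287)) - 4335293 = (-287 + 20*(I*sqrt(287))) - 4335293 = (-287 + 20*I*sqrt(287)) - 4335293 = -4335580 + 20*I*sqrt(287)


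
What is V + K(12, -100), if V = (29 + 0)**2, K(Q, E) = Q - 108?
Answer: 745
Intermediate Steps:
K(Q, E) = -108 + Q
V = 841 (V = 29**2 = 841)
V + K(12, -100) = 841 + (-108 + 12) = 841 - 96 = 745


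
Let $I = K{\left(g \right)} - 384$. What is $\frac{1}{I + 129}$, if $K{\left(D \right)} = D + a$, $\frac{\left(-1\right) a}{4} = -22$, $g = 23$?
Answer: $- \frac{1}{144} \approx -0.0069444$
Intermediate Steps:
$a = 88$ ($a = \left(-4\right) \left(-22\right) = 88$)
$K{\left(D \right)} = 88 + D$ ($K{\left(D \right)} = D + 88 = 88 + D$)
$I = -273$ ($I = \left(88 + 23\right) - 384 = 111 - 384 = -273$)
$\frac{1}{I + 129} = \frac{1}{-273 + 129} = \frac{1}{-144} = - \frac{1}{144}$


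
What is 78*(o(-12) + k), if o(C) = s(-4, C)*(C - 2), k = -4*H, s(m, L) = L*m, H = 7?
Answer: -54600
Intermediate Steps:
k = -28 (k = -4*7 = -28)
o(C) = -4*C*(-2 + C) (o(C) = (C*(-4))*(C - 2) = (-4*C)*(-2 + C) = -4*C*(-2 + C))
78*(o(-12) + k) = 78*(4*(-12)*(2 - 1*(-12)) - 28) = 78*(4*(-12)*(2 + 12) - 28) = 78*(4*(-12)*14 - 28) = 78*(-672 - 28) = 78*(-700) = -54600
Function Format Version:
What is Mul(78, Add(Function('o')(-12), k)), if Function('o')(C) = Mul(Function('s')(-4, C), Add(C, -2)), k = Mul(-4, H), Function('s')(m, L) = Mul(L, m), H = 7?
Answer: -54600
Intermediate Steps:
k = -28 (k = Mul(-4, 7) = -28)
Function('o')(C) = Mul(-4, C, Add(-2, C)) (Function('o')(C) = Mul(Mul(C, -4), Add(C, -2)) = Mul(Mul(-4, C), Add(-2, C)) = Mul(-4, C, Add(-2, C)))
Mul(78, Add(Function('o')(-12), k)) = Mul(78, Add(Mul(4, -12, Add(2, Mul(-1, -12))), -28)) = Mul(78, Add(Mul(4, -12, Add(2, 12)), -28)) = Mul(78, Add(Mul(4, -12, 14), -28)) = Mul(78, Add(-672, -28)) = Mul(78, -700) = -54600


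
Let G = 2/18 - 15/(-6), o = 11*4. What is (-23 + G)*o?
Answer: -8074/9 ≈ -897.11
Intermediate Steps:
o = 44
G = 47/18 (G = 2*(1/18) - 15*(-⅙) = ⅑ + 5/2 = 47/18 ≈ 2.6111)
(-23 + G)*o = (-23 + 47/18)*44 = -367/18*44 = -8074/9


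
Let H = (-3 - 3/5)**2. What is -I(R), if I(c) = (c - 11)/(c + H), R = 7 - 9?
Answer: 325/274 ≈ 1.1861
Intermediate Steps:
H = 324/25 (H = (-3 - 3*1/5)**2 = (-3 - 3/5)**2 = (-18/5)**2 = 324/25 ≈ 12.960)
R = -2
I(c) = (-11 + c)/(324/25 + c) (I(c) = (c - 11)/(c + 324/25) = (-11 + c)/(324/25 + c))
-I(R) = -25*(-11 - 2)/(324 + 25*(-2)) = -25*(-13)/(324 - 50) = -25*(-13)/274 = -1*(-325/274) = 325/274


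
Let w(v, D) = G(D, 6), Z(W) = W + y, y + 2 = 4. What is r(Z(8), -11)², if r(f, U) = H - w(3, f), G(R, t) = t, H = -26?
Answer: 1024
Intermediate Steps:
y = 2 (y = -2 + 4 = 2)
Z(W) = 2 + W (Z(W) = W + 2 = 2 + W)
w(v, D) = 6
r(f, U) = -32 (r(f, U) = -26 - 1*6 = -26 - 6 = -32)
r(Z(8), -11)² = (-32)² = 1024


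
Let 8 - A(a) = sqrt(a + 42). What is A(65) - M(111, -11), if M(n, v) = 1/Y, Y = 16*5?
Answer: 639/80 - sqrt(107) ≈ -2.3566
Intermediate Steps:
A(a) = 8 - sqrt(42 + a) (A(a) = 8 - sqrt(a + 42) = 8 - sqrt(42 + a))
Y = 80
M(n, v) = 1/80
A(65) - M(111, -11) = (8 - sqrt(42 + 65)) - 1*1/80 = (8 - sqrt(107)) - 1/80 = 639/80 - sqrt(107)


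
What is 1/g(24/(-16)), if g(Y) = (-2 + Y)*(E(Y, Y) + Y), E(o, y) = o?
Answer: 2/21 ≈ 0.095238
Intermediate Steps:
g(Y) = 2*Y*(-2 + Y) (g(Y) = (-2 + Y)*(Y + Y) = (-2 + Y)*(2*Y) = 2*Y*(-2 + Y))
1/g(24/(-16)) = 1/(2*(24/(-16))*(-2 + 24/(-16))) = 1/(2*(24*(-1/16))*(-2 + 24*(-1/16))) = 1/(2*(-3/2)*(-2 - 3/2)) = 1/(2*(-3/2)*(-7/2)) = 1/(21/2) = 2/21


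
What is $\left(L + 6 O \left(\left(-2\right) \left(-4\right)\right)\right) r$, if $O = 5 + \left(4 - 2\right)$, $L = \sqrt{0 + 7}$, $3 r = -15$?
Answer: $-1680 - 5 \sqrt{7} \approx -1693.2$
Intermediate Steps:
$r = -5$ ($r = \frac{1}{3} \left(-15\right) = -5$)
$L = \sqrt{7} \approx 2.6458$
$O = 7$ ($O = 5 + \left(4 - 2\right) = 5 + 2 = 7$)
$\left(L + 6 O \left(\left(-2\right) \left(-4\right)\right)\right) r = \left(\sqrt{7} + 6 \cdot 7 \left(\left(-2\right) \left(-4\right)\right)\right) \left(-5\right) = \left(\sqrt{7} + 42 \cdot 8\right) \left(-5\right) = \left(\sqrt{7} + 336\right) \left(-5\right) = \left(336 + \sqrt{7}\right) \left(-5\right) = -1680 - 5 \sqrt{7}$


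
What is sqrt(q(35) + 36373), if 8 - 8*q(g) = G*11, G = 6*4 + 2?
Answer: sqrt(145353)/2 ≈ 190.63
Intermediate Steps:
G = 26 (G = 24 + 2 = 26)
q(g) = -139/4 (q(g) = 1 - 13*11/4 = 1 - 1/8*286 = 1 - 143/4 = -139/4)
sqrt(q(35) + 36373) = sqrt(-139/4 + 36373) = sqrt(145353/4) = sqrt(145353)/2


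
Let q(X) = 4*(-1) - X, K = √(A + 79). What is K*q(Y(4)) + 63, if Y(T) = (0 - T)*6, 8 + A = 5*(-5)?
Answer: 63 + 20*√46 ≈ 198.65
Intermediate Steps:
A = -33 (A = -8 + 5*(-5) = -8 - 25 = -33)
K = √46 (K = √(-33 + 79) = √46 ≈ 6.7823)
Y(T) = -6*T (Y(T) = -T*6 = -6*T)
q(X) = -4 - X
K*q(Y(4)) + 63 = √46*(-4 - (-6)*4) + 63 = √46*(-4 - 1*(-24)) + 63 = √46*(-4 + 24) + 63 = √46*20 + 63 = 20*√46 + 63 = 63 + 20*√46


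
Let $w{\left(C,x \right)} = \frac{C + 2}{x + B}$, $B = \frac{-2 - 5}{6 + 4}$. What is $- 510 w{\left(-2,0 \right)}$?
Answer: $0$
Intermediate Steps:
$B = - \frac{7}{10} \approx -0.7$
$w{\left(C,x \right)} = \frac{2 + C}{- \frac{7}{10} + x}$ ($w{\left(C,x \right)} = \frac{C + 2}{x - \frac{7}{10}} = \frac{2 + C}{- \frac{7}{10} + x}$)
$- 510 w{\left(-2,0 \right)} = - 510 \frac{10 \left(2 - 2\right)}{-7 + 10 \cdot 0} = - 510 \cdot 10 \frac{1}{-7 + 0} \cdot 0 = - 510 \cdot 10 \frac{1}{-7} \cdot 0 = - 510 \cdot 10 \left(- \frac{1}{7}\right) 0 = \left(-510\right) 0 = 0$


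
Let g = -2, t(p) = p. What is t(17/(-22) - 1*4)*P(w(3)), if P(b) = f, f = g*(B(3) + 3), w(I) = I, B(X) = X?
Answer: 630/11 ≈ 57.273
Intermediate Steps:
f = -12 (f = -2*(3 + 3) = -2*6 = -12)
P(b) = -12
t(17/(-22) - 1*4)*P(w(3)) = (17/(-22) - 1*4)*(-12) = (17*(-1/22) - 4)*(-12) = (-17/22 - 4)*(-12) = -105/22*(-12) = 630/11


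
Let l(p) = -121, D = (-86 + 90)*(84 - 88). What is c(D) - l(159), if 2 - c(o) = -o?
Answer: 107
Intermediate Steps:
D = -16 (D = 4*(-4) = -16)
c(o) = 2 + o (c(o) = 2 - (-1)*o = 2 + o)
c(D) - l(159) = (2 - 16) - 1*(-121) = -14 + 121 = 107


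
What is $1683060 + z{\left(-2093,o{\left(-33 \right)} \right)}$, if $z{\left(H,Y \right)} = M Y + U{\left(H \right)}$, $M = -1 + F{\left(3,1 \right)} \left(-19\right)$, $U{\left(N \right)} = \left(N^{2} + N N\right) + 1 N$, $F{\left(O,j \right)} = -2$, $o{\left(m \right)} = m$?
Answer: $10441044$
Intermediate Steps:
$U{\left(N \right)} = N + 2 N^{2}$ ($U{\left(N \right)} = \left(N^{2} + N^{2}\right) + N = 2 N^{2} + N = N + 2 N^{2}$)
$M = 37$ ($M = -1 - -38 = -1 + 38 = 37$)
$z{\left(H,Y \right)} = 37 Y + H \left(1 + 2 H\right)$
$1683060 + z{\left(-2093,o{\left(-33 \right)} \right)} = 1683060 - \left(1221 + 2093 \left(1 + 2 \left(-2093\right)\right)\right) = 1683060 - \left(1221 + 2093 \left(1 - 4186\right)\right) = 1683060 - -8757984 = 1683060 + \left(-1221 + 8759205\right) = 1683060 + 8757984 = 10441044$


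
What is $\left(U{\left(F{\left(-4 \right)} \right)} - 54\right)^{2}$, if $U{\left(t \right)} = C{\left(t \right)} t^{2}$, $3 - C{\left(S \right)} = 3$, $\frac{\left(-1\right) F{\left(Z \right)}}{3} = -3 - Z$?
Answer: $2916$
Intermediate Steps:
$F{\left(Z \right)} = 9 + 3 Z$ ($F{\left(Z \right)} = - 3 \left(-3 - Z\right) = 9 + 3 Z$)
$C{\left(S \right)} = 0$ ($C{\left(S \right)} = 3 - 3 = 0$)
$U{\left(t \right)} = 0$ ($U{\left(t \right)} = 0 t^{2} = 0$)
$\left(U{\left(F{\left(-4 \right)} \right)} - 54\right)^{2} = \left(0 - 54\right)^{2} = \left(-54\right)^{2} = 2916$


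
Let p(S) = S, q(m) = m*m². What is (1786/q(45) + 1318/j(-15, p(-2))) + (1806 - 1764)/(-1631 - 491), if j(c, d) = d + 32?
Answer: 4247615246/96683625 ≈ 43.933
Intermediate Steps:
q(m) = m³
j(c, d) = 32 + d
(1786/q(45) + 1318/j(-15, p(-2))) + (1806 - 1764)/(-1631 - 491) = (1786/(45³) + 1318/(32 - 2)) + (1806 - 1764)/(-1631 - 491) = (1786/91125 + 1318/30) + 42/(-2122) = (1786*(1/91125) + 1318*(1/30)) + 42*(-1/2122) = (1786/91125 + 659/15) - 21/1061 = 4005211/91125 - 21/1061 = 4247615246/96683625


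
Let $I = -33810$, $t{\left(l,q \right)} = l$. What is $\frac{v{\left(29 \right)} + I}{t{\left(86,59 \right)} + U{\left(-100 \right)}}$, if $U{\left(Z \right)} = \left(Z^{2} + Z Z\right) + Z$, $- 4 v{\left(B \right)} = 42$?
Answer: $- \frac{22547}{13324} \approx -1.6922$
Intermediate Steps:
$v{\left(B \right)} = - \frac{21}{2}$ ($v{\left(B \right)} = \left(- \frac{1}{4}\right) 42 = - \frac{21}{2}$)
$U{\left(Z \right)} = Z + 2 Z^{2}$ ($U{\left(Z \right)} = \left(Z^{2} + Z^{2}\right) + Z = 2 Z^{2} + Z = Z + 2 Z^{2}$)
$\frac{v{\left(29 \right)} + I}{t{\left(86,59 \right)} + U{\left(-100 \right)}} = \frac{- \frac{21}{2} - 33810}{86 - 100 \left(1 + 2 \left(-100\right)\right)} = - \frac{67641}{2 \left(86 - 100 \left(1 - 200\right)\right)} = - \frac{67641}{2 \left(86 - -19900\right)} = - \frac{67641}{2 \left(86 + 19900\right)} = - \frac{67641}{2 \cdot 19986} = \left(- \frac{67641}{2}\right) \frac{1}{19986} = - \frac{22547}{13324}$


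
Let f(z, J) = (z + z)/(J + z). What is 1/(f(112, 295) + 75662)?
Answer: 407/30794658 ≈ 1.3217e-5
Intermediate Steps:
f(z, J) = 2*z/(J + z) (f(z, J) = (2*z)/(J + z) = 2*z/(J + z))
1/(f(112, 295) + 75662) = 1/(2*112/(295 + 112) + 75662) = 1/(2*112/407 + 75662) = 1/(2*112*(1/407) + 75662) = 1/(224/407 + 75662) = 1/(30794658/407) = 407/30794658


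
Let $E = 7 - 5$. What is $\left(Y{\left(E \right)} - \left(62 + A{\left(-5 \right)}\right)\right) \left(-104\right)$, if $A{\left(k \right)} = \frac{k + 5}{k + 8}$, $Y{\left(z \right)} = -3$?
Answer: $6760$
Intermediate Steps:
$E = 2$ ($E = 7 - 5 = 2$)
$A{\left(k \right)} = \frac{5 + k}{8 + k}$
$\left(Y{\left(E \right)} - \left(62 + A{\left(-5 \right)}\right)\right) \left(-104\right) = \left(-3 - \left(62 + \frac{5 - 5}{8 - 5}\right)\right) \left(-104\right) = \left(-3 - \left(62 + \frac{1}{3} \cdot 0\right)\right) \left(-104\right) = \left(-3 - 62\right) \left(-104\right) = \left(-65\right) \left(-104\right) = 6760$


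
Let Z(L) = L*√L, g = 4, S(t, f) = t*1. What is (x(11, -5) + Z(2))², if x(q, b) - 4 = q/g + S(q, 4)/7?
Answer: 60561/784 + 233*√2/7 ≈ 124.32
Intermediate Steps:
S(t, f) = t
Z(L) = L^(3/2)
x(q, b) = 4 + 11*q/28 (x(q, b) = 4 + (q/4 + q/7) = 4 + 11*q/28)
(x(11, -5) + Z(2))² = ((4 + (11/28)*11) + 2^(3/2))² = ((4 + 121/28) + 2*√2)² = (233/28 + 2*√2)²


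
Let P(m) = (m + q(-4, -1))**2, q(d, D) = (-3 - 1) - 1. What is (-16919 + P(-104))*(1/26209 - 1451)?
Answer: 191591401804/26209 ≈ 7.3101e+6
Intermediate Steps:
q(d, D) = -5 (q(d, D) = -4 - 1 = -5)
P(m) = (-5 + m)**2 (P(m) = (m - 5)**2 = (-5 + m)**2)
(-16919 + P(-104))*(1/26209 - 1451) = (-16919 + (-5 - 104)**2)*(1/26209 - 1451) = (-16919 + (-109)**2)*(1/26209 - 1451) = (-16919 + 11881)*(-38029258/26209) = -5038*(-38029258/26209) = 191591401804/26209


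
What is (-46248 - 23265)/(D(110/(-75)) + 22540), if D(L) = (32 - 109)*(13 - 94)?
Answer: -69513/28777 ≈ -2.4156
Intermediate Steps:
D(L) = 6237 (D(L) = -77*(-81) = 6237)
(-46248 - 23265)/(D(110/(-75)) + 22540) = (-46248 - 23265)/(6237 + 22540) = -69513/28777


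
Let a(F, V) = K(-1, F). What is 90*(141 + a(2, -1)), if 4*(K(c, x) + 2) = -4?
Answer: 12420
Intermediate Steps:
K(c, x) = -3 (K(c, x) = -2 + (¼)*(-4) = -2 - 1 = -3)
a(F, V) = -3
90*(141 + a(2, -1)) = 90*(141 - 3) = 90*138 = 12420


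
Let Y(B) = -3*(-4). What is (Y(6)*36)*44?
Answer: 19008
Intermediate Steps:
Y(B) = 12
(Y(6)*36)*44 = (12*36)*44 = 432*44 = 19008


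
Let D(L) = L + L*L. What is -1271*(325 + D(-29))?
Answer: -1445127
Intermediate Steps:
D(L) = L + L²
-1271*(325 + D(-29)) = -1271*(325 - 29*(1 - 29)) = -1271*(325 - 29*(-28)) = -1271*(325 + 812) = -1271*1137 = -1445127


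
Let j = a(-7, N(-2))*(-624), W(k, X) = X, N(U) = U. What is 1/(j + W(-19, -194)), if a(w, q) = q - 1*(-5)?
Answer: -1/2066 ≈ -0.00048403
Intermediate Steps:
a(w, q) = 5 + q (a(w, q) = q + 5 = 5 + q)
j = -1872 (j = (5 - 2)*(-624) = 3*(-624) = -1872)
1/(j + W(-19, -194)) = 1/(-1872 - 194) = 1/(-2066) = -1/2066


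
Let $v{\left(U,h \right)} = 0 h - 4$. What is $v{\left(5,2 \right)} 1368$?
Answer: $-5472$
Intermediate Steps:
$v{\left(U,h \right)} = -4$ ($v{\left(U,h \right)} = 0 - 4 = -4$)
$v{\left(5,2 \right)} 1368 = \left(-4\right) 1368 = -5472$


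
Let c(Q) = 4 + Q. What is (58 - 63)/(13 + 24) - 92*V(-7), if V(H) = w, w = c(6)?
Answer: -34045/37 ≈ -920.13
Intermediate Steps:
w = 10 (w = 4 + 6 = 10)
V(H) = 10
(58 - 63)/(13 + 24) - 92*V(-7) = (58 - 63)/(13 + 24) - 92*10 = -5/37 - 920 = -34045/37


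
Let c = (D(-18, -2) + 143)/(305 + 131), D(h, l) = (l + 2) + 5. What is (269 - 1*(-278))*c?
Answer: 20239/109 ≈ 185.68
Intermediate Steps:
D(h, l) = 7 + l (D(h, l) = (2 + l) + 5 = 7 + l)
c = 37/109 (c = ((7 - 2) + 143)/(305 + 131) = (5 + 143)/436 = 148*(1/436) = 37/109 ≈ 0.33945)
(269 - 1*(-278))*c = (269 - 1*(-278))*(37/109) = (269 + 278)*(37/109) = 547*(37/109) = 20239/109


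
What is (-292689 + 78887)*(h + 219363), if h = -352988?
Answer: 28569292250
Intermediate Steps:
(-292689 + 78887)*(h + 219363) = (-292689 + 78887)*(-352988 + 219363) = -213802*(-133625) = 28569292250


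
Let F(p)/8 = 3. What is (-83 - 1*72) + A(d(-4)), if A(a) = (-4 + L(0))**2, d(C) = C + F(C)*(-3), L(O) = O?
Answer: -139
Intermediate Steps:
F(p) = 24 (F(p) = 8*3 = 24)
d(C) = -72 + C (d(C) = C + 24*(-3) = C - 72 = -72 + C)
A(a) = 16 (A(a) = (-4 + 0)**2 = (-4)**2 = 16)
(-83 - 1*72) + A(d(-4)) = (-83 - 1*72) + 16 = (-83 - 72) + 16 = -155 + 16 = -139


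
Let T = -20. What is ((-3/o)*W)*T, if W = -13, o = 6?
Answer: -130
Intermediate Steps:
((-3/o)*W)*T = (-3/6*(-13))*(-20) = (-3*⅙*(-13))*(-20) = -½*(-13)*(-20) = (13/2)*(-20) = -130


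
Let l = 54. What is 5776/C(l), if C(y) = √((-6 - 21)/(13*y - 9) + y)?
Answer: 5776*√319935/4155 ≈ 786.30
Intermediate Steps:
C(y) = √(y - 27/(-9 + 13*y)) (C(y) = √(-27/(-9 + 13*y) + y) = √(y - 27/(-9 + 13*y)))
5776/C(l) = 5776/(√((-27 + 54*(-9 + 13*54))/(-9 + 13*54))) = 5776/(√((-27 + 54*(-9 + 702))/(-9 + 702))) = 5776/(√((-27 + 54*693)/693)) = 5776/(√((-27 + 37422)/693)) = 5776/(√((1/693)*37395)) = 5776/(√(4155/77)) = 5776/((√319935/77)) = 5776*(√319935/4155) = 5776*√319935/4155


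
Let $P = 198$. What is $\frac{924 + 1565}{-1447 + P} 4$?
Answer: $- \frac{9956}{1249} \approx -7.9712$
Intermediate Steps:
$\frac{924 + 1565}{-1447 + P} 4 = \frac{924 + 1565}{-1447 + 198} \cdot 4 = \frac{2489}{-1249} \cdot 4 = 2489 \left(- \frac{1}{1249}\right) 4 = \left(- \frac{2489}{1249}\right) 4 = - \frac{9956}{1249}$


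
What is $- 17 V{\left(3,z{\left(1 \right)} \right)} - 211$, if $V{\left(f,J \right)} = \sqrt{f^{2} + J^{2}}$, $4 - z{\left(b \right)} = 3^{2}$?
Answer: $-211 - 17 \sqrt{34} \approx -310.13$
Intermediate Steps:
$z{\left(b \right)} = -5$ ($z{\left(b \right)} = 4 - 3^{2} = 4 - 9 = -5$)
$V{\left(f,J \right)} = \sqrt{J^{2} + f^{2}}$
$- 17 V{\left(3,z{\left(1 \right)} \right)} - 211 = - 17 \sqrt{\left(-5\right)^{2} + 3^{2}} - 211 = - 17 \sqrt{25 + 9} - 211 = - 17 \sqrt{34} - 211 = -211 - 17 \sqrt{34}$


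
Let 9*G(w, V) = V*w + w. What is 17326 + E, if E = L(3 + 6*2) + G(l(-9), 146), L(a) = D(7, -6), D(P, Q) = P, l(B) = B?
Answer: 17186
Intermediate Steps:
L(a) = 7
G(w, V) = w/9 + V*w/9 (G(w, V) = (V*w + w)/9 = (w + V*w)/9 = w/9 + V*w/9)
E = -140 (E = 7 + (⅑)*(-9)*(1 + 146) = 7 + (⅑)*(-9)*147 = 7 - 147 = -140)
17326 + E = 17326 - 140 = 17186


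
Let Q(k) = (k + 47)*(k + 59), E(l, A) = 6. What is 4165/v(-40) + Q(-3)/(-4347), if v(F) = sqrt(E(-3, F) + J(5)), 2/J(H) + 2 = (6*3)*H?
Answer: -352/621 + 1666*sqrt(2915)/53 ≈ 1696.6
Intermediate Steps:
Q(k) = (47 + k)*(59 + k)
J(H) = 2/(-2 + 18*H) (J(H) = 2/(-2 + (6*3)*H) = 2/(-2 + 18*H))
v(F) = sqrt(2915)/22 (v(F) = sqrt(6 + 1/(-1 + 9*5)) = sqrt(6 + 1/(-1 + 45)) = sqrt(6 + 1/44) = sqrt(265/44) = sqrt(2915)/22)
4165/v(-40) + Q(-3)/(-4347) = 4165/((sqrt(2915)/22)) + (2773 + (-3)**2 + 106*(-3))/(-4347) = 4165*(2*sqrt(2915)/265) + (2773 + 9 - 318)*(-1/4347) = 1666*sqrt(2915)/53 + 2464*(-1/4347) = 1666*sqrt(2915)/53 - 352/621 = -352/621 + 1666*sqrt(2915)/53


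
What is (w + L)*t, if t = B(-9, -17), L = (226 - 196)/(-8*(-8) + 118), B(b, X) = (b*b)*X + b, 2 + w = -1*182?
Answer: 3312342/13 ≈ 2.5480e+5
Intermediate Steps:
w = -184 (w = -2 - 1*182 = -2 - 182 = -184)
B(b, X) = b + X*b**2 (B(b, X) = b**2*X + b = X*b**2 + b = b + X*b**2)
L = 15/91 (L = 30/(64 + 118) = 30/182 = 30*(1/182) = 15/91 ≈ 0.16484)
t = -1386 (t = -9*(1 - 17*(-9)) = -9*(1 + 153) = -9*154 = -1386)
(w + L)*t = (-184 + 15/91)*(-1386) = -16729/91*(-1386) = 3312342/13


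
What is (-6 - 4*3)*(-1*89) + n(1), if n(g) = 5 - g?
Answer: 1606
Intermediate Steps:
(-6 - 4*3)*(-1*89) + n(1) = (-6 - 4*3)*(-1*89) + (5 - 1*1) = (-6 - 12)*(-89) + (5 - 1) = -18*(-89) + 4 = 1602 + 4 = 1606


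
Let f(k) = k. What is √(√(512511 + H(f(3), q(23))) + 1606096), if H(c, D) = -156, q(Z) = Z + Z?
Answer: √(1606096 + √512355) ≈ 1267.6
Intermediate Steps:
q(Z) = 2*Z
√(√(512511 + H(f(3), q(23))) + 1606096) = √(√(512511 - 156) + 1606096) = √(√512355 + 1606096) = √(1606096 + √512355)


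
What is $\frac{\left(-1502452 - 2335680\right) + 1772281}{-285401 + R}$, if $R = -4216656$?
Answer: $\frac{2065851}{4502057} \approx 0.45887$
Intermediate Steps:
$\frac{\left(-1502452 - 2335680\right) + 1772281}{-285401 + R} = \frac{\left(-1502452 - 2335680\right) + 1772281}{-285401 - 4216656} = \frac{\left(-1502452 - 2335680\right) + 1772281}{-4502057} = \left(-3838132 + 1772281\right) \left(- \frac{1}{4502057}\right) = \left(-2065851\right) \left(- \frac{1}{4502057}\right) = \frac{2065851}{4502057}$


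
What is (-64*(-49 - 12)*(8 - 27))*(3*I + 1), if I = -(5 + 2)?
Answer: 1483520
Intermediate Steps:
I = -7 (I = -1*7 = -7)
(-64*(-49 - 12)*(8 - 27))*(3*I + 1) = (-64*(-49 - 12)*(8 - 27))*(3*(-7) + 1) = (-(-3904)*(-19))*(-21 + 1) = -64*1159*(-20) = -74176*(-20) = 1483520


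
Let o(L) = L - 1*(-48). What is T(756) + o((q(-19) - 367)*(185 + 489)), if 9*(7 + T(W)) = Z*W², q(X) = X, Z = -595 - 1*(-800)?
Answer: 12758197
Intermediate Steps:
Z = 205 (Z = -595 + 800 = 205)
o(L) = 48 + L (o(L) = L + 48 = 48 + L)
T(W) = -7 + 205*W²/9 (T(W) = -7 + (205*W²)/9 = -7 + 205*W²/9)
T(756) + o((q(-19) - 367)*(185 + 489)) = (-7 + (205/9)*756²) + (48 + (-19 - 367)*(185 + 489)) = (-7 + (205/9)*571536) + (48 - 386*674) = (-7 + 13018320) + (48 - 260164) = 13018313 - 260116 = 12758197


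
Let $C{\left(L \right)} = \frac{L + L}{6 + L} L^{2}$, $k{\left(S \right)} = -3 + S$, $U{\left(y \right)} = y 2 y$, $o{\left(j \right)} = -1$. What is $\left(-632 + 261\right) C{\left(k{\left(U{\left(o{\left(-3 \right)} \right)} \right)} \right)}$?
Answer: $\frac{742}{5} \approx 148.4$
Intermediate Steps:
$U{\left(y \right)} = 2 y^{2}$ ($U{\left(y \right)} = 2 y y = 2 y^{2}$)
$C{\left(L \right)} = \frac{2 L^{3}}{6 + L}$ ($C{\left(L \right)} = \frac{2 L}{6 + L} L^{2} = \frac{2 L^{3}}{6 + L}$)
$\left(-632 + 261\right) C{\left(k{\left(U{\left(o{\left(-3 \right)} \right)} \right)} \right)} = \left(-632 + 261\right) \frac{2 \left(-3 + 2 \left(-1\right)^{2}\right)^{3}}{6 - \left(3 - 2 \left(-1\right)^{2}\right)} = - 371 \frac{2 \left(-3 + 2 \cdot 1\right)^{3}}{6 + \left(-3 + 2 \cdot 1\right)} = - 371 \frac{2 \left(-3 + 2\right)^{3}}{6 + \left(-3 + 2\right)} = - 371 \frac{2 \left(-1\right)^{3}}{6 - 1} = - 371 \cdot 2 \left(-1\right) \frac{1}{5} = \left(-371\right) \left(- \frac{2}{5}\right) = \frac{742}{5}$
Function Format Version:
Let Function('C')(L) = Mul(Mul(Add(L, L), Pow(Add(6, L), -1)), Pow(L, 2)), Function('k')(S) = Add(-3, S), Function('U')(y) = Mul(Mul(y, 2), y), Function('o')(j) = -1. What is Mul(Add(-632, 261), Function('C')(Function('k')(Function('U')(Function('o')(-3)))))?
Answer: Rational(742, 5) ≈ 148.40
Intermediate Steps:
Function('U')(y) = Mul(2, Pow(y, 2)) (Function('U')(y) = Mul(Mul(2, y), y) = Mul(2, Pow(y, 2)))
Function('C')(L) = Mul(2, Pow(L, 3), Pow(Add(6, L), -1)) (Function('C')(L) = Mul(Mul(Mul(2, L), Pow(Add(6, L), -1)), Pow(L, 2)) = Mul(Mul(2, L, Pow(Add(6, L), -1)), Pow(L, 2)) = Mul(2, Pow(L, 3), Pow(Add(6, L), -1)))
Mul(Add(-632, 261), Function('C')(Function('k')(Function('U')(Function('o')(-3))))) = Mul(Add(-632, 261), Mul(2, Pow(Add(-3, Mul(2, Pow(-1, 2))), 3), Pow(Add(6, Add(-3, Mul(2, Pow(-1, 2)))), -1))) = Mul(-371, Mul(2, Pow(Add(-3, Mul(2, 1)), 3), Pow(Add(6, Add(-3, Mul(2, 1))), -1))) = Mul(-371, Mul(2, Pow(Add(-3, 2), 3), Pow(Add(6, Add(-3, 2)), -1))) = Mul(-371, Mul(2, Pow(-1, 3), Pow(Add(6, -1), -1))) = Mul(-371, Mul(2, -1, Pow(5, -1))) = Mul(-371, Mul(2, -1, Rational(1, 5))) = Mul(-371, Rational(-2, 5)) = Rational(742, 5)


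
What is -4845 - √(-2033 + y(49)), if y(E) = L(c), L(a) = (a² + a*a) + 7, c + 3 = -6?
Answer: -4845 - 2*I*√466 ≈ -4845.0 - 43.174*I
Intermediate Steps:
c = -9 (c = -3 - 6 = -9)
L(a) = 7 + 2*a² (L(a) = (a² + a²) + 7 = 2*a² + 7 = 7 + 2*a²)
y(E) = 169 (y(E) = 7 + 2*(-9)² = 7 + 2*81 = 7 + 162 = 169)
-4845 - √(-2033 + y(49)) = -4845 - √(-2033 + 169) = -4845 - √(-1864) = -4845 - 2*I*√466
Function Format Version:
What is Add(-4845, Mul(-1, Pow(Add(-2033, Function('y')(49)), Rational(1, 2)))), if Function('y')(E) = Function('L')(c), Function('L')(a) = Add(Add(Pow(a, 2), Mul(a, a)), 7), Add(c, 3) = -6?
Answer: Add(-4845, Mul(-2, I, Pow(466, Rational(1, 2)))) ≈ Add(-4845.0, Mul(-43.174, I))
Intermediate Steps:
c = -9 (c = Add(-3, -6) = -9)
Function('L')(a) = Add(7, Mul(2, Pow(a, 2))) (Function('L')(a) = Add(Add(Pow(a, 2), Pow(a, 2)), 7) = Add(Mul(2, Pow(a, 2)), 7) = Add(7, Mul(2, Pow(a, 2))))
Function('y')(E) = 169 (Function('y')(E) = Add(7, Mul(2, Pow(-9, 2))) = Add(7, Mul(2, 81)) = Add(7, 162) = 169)
Add(-4845, Mul(-1, Pow(Add(-2033, Function('y')(49)), Rational(1, 2)))) = Add(-4845, Mul(-1, Pow(Add(-2033, 169), Rational(1, 2)))) = Add(-4845, Mul(-1, Pow(-1864, Rational(1, 2)))) = Add(-4845, Mul(-1, Mul(2, I, Pow(466, Rational(1, 2))))) = Add(-4845, Mul(-2, I, Pow(466, Rational(1, 2))))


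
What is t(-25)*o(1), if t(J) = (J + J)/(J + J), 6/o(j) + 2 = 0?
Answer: -3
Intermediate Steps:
o(j) = -3 (o(j) = 6/(-2 + 0) = 6/(-2) = 6*(-½) = -3)
t(J) = 1 (t(J) = (2*J)/((2*J)) = (2*J)*(1/(2*J)) = 1)
t(-25)*o(1) = 1*(-3) = -3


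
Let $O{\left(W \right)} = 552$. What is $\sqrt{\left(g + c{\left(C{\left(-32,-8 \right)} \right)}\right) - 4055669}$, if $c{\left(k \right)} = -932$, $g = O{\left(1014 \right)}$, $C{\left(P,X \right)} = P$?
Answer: $i \sqrt{4056049} \approx 2014.0 i$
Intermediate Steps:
$g = 552$
$\sqrt{\left(g + c{\left(C{\left(-32,-8 \right)} \right)}\right) - 4055669} = \sqrt{\left(552 - 932\right) - 4055669} = \sqrt{-380 - 4055669} = \sqrt{-4056049} = i \sqrt{4056049}$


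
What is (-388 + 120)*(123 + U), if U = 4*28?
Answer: -62980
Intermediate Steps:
U = 112
(-388 + 120)*(123 + U) = (-388 + 120)*(123 + 112) = -268*235 = -62980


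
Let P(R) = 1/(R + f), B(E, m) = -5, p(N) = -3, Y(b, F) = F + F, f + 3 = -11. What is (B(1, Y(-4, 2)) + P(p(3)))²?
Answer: 7396/289 ≈ 25.592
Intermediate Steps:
f = -14 (f = -3 - 11 = -14)
Y(b, F) = 2*F
P(R) = 1/(-14 + R) (P(R) = 1/(R - 14) = 1/(-14 + R))
(B(1, Y(-4, 2)) + P(p(3)))² = (-5 + 1/(-14 - 3))² = (-5 + 1/(-17))² = (-5 - 1/17)² = (-86/17)² = 7396/289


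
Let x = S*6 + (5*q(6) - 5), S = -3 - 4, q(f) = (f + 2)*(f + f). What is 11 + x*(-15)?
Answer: -6484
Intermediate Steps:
q(f) = 2*f*(2 + f) (q(f) = (2 + f)*(2*f) = 2*f*(2 + f))
S = -7
x = 433 (x = -7*6 + (5*(2*6*(2 + 6)) - 5) = -42 + (5*(2*6*8) - 5) = -42 + (5*96 - 5) = -42 + (480 - 5) = -42 + 475 = 433)
11 + x*(-15) = 11 + 433*(-15) = 11 - 6495 = -6484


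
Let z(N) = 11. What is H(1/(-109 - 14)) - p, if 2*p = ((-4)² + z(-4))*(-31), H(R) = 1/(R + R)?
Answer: 357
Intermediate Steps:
H(R) = 1/(2*R)
p = -837/2 (p = (((-4)² + 11)*(-31))/2 = ((16 + 11)*(-31))/2 = (27*(-31))/2 = (½)*(-837) = -837/2 ≈ -418.50)
H(1/(-109 - 14)) - p = 1/(2*(1/(-109 - 14))) - 1*(-837/2) = 1/(2*(1/(-123))) + 837/2 = 1/(2*(-1/123)) + 837/2 = (½)*(-123) + 837/2 = -123/2 + 837/2 = 357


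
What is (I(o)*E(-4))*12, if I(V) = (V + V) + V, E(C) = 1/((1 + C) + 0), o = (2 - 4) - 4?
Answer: 72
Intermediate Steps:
o = -6 (o = -2 - 4 = -6)
E(C) = 1/(1 + C)
I(V) = 3*V (I(V) = 2*V + V = 3*V)
(I(o)*E(-4))*12 = ((3*(-6))/(1 - 4))*12 = -18/(-3)*12 = -18*(-⅓)*12 = 6*12 = 72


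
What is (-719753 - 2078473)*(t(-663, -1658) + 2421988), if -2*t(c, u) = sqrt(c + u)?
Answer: -6777269793288 + 1399113*I*sqrt(2321) ≈ -6.7773e+12 + 6.7405e+7*I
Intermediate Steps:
t(c, u) = -sqrt(c + u)/2
(-719753 - 2078473)*(t(-663, -1658) + 2421988) = (-719753 - 2078473)*(-sqrt(-663 - 1658)/2 + 2421988) = -2798226*(-I*sqrt(2321)/2 + 2421988) = -2798226*(2421988 - I*sqrt(2321)/2) = -6777269793288 + 1399113*I*sqrt(2321)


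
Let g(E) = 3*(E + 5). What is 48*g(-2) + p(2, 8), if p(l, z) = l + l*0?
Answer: 434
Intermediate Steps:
g(E) = 15 + 3*E (g(E) = 3*(5 + E) = 15 + 3*E)
p(l, z) = l (p(l, z) = l + 0 = l)
48*g(-2) + p(2, 8) = 48*(15 + 3*(-2)) + 2 = 48*(15 - 6) + 2 = 48*9 + 2 = 432 + 2 = 434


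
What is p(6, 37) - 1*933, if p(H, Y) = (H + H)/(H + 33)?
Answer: -12125/13 ≈ -932.69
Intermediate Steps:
p(H, Y) = 2*H/(33 + H) (p(H, Y) = (2*H)/(33 + H) = 2*H/(33 + H))
p(6, 37) - 1*933 = 2*6/(33 + 6) - 1*933 = 2*6/39 - 933 = 2*6*(1/39) - 933 = 4/13 - 933 = -12125/13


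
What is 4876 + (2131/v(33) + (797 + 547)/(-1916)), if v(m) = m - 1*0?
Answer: 78084593/15807 ≈ 4939.9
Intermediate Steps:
v(m) = m (v(m) = m + 0 = m)
4876 + (2131/v(33) + (797 + 547)/(-1916)) = 4876 + (2131/33 + (797 + 547)/(-1916)) = 4876 + (2131*(1/33) + 1344*(-1/1916)) = 4876 + (2131/33 - 336/479) = 4876 + 1009661/15807 = 78084593/15807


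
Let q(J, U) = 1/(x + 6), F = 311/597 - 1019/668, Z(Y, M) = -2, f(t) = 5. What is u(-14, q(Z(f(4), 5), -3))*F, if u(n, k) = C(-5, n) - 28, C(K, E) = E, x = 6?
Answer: 2804165/66466 ≈ 42.189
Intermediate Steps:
F = -400595/398796 (F = 311*(1/597) - 1019*1/668 = 311/597 - 1019/668 = -400595/398796 ≈ -1.0045)
q(J, U) = 1/12 (q(J, U) = 1/(6 + 6) = 1/12)
u(n, k) = -28 + n (u(n, k) = n - 28 = -28 + n)
u(-14, q(Z(f(4), 5), -3))*F = (-28 - 14)*(-400595/398796) = -42*(-400595/398796) = 2804165/66466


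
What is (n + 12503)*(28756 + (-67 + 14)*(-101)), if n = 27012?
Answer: 1347817135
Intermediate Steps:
(n + 12503)*(28756 + (-67 + 14)*(-101)) = (27012 + 12503)*(28756 + (-67 + 14)*(-101)) = 39515*(28756 - 53*(-101)) = 39515*(28756 + 5353) = 39515*34109 = 1347817135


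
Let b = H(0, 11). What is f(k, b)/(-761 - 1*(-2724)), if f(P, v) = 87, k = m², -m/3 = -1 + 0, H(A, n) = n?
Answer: 87/1963 ≈ 0.044320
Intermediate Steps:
b = 11
m = 3 (m = -3*(-1 + 0) = -3*(-1) = 3)
k = 9 (k = 3² = 9)
f(k, b)/(-761 - 1*(-2724)) = 87/(-761 - 1*(-2724)) = 87/(-761 + 2724) = 87/1963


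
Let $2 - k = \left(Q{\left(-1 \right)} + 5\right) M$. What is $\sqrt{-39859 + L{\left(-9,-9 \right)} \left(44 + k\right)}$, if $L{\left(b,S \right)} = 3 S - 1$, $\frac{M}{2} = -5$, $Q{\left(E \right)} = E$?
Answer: $i \sqrt{42267} \approx 205.59 i$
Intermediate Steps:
$M = -10$ ($M = 2 \left(-5\right) = -10$)
$L{\left(b,S \right)} = -1 + 3 S$
$k = 42$ ($k = 2 - \left(-1 + 5\right) \left(-10\right) = 2 - 4 \left(-10\right) = 2 - -40 = 2 + 40 = 42$)
$\sqrt{-39859 + L{\left(-9,-9 \right)} \left(44 + k\right)} = \sqrt{-39859 + \left(-1 + 3 \left(-9\right)\right) \left(44 + 42\right)} = \sqrt{-39859 + \left(-1 - 27\right) 86} = \sqrt{-39859 - 2408} = \sqrt{-42267} = i \sqrt{42267}$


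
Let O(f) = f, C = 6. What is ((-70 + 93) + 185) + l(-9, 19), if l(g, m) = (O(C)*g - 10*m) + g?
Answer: -45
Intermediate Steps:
l(g, m) = -10*m + 7*g (l(g, m) = (6*g - 10*m) + g = (-10*m + 6*g) + g = -10*m + 7*g)
((-70 + 93) + 185) + l(-9, 19) = ((-70 + 93) + 185) + (-10*19 + 7*(-9)) = (23 + 185) + (-190 - 63) = 208 - 253 = -45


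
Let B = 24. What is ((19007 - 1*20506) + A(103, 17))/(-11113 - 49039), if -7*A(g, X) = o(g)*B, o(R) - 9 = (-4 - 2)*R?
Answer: -589/60152 ≈ -0.0097919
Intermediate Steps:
o(R) = 9 - 6*R (o(R) = 9 + (-4 - 2)*R = 9 - 6*R)
A(g, X) = -216/7 + 144*g/7 (A(g, X) = -(9 - 6*g)*24/7 = -(216 - 144*g)/7 = -216/7 + 144*g/7)
((19007 - 1*20506) + A(103, 17))/(-11113 - 49039) = ((19007 - 1*20506) + (-216/7 + (144/7)*103))/(-11113 - 49039) = ((19007 - 20506) + (-216/7 + 14832/7))/(-60152) = (-1499 + 2088)*(-1/60152) = 589*(-1/60152) = -589/60152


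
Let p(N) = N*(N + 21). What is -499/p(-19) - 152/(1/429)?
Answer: -2477405/38 ≈ -65195.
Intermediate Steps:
p(N) = N*(21 + N)
-499/p(-19) - 152/(1/429) = -499*(-1/(19*(21 - 19))) - 152/(1/429) = -499/((-19*2)) - 152/1/429 = -499/(-38) - 152*429 = -499*(-1/38) - 65208 = 499/38 - 65208 = -2477405/38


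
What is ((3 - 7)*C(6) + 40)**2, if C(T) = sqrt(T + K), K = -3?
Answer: 1648 - 320*sqrt(3) ≈ 1093.7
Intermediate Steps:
C(T) = sqrt(-3 + T) (C(T) = sqrt(T - 3) = sqrt(-3 + T))
((3 - 7)*C(6) + 40)**2 = ((3 - 7)*sqrt(-3 + 6) + 40)**2 = (-4*sqrt(3) + 40)**2 = (40 - 4*sqrt(3))**2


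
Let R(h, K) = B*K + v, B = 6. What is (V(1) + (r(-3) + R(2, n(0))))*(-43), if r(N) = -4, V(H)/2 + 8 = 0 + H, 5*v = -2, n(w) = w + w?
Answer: 3956/5 ≈ 791.20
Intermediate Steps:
n(w) = 2*w
v = -⅖ (v = (⅕)*(-2) = -⅖ ≈ -0.40000)
V(H) = -16 + 2*H (V(H) = -16 + 2*(0 + H) = -16 + 2*H)
R(h, K) = -⅖ + 6*K (R(h, K) = 6*K - ⅖ = -⅖ + 6*K)
(V(1) + (r(-3) + R(2, n(0))))*(-43) = ((-16 + 2*1) + (-4 + (-⅖ + 6*(2*0))))*(-43) = ((-16 + 2) + (-4 + (-⅖ + 6*0)))*(-43) = (-14 + (-4 + (-⅖ + 0)))*(-43) = (-14 + (-4 - ⅖))*(-43) = (-14 - 22/5)*(-43) = -92/5*(-43) = 3956/5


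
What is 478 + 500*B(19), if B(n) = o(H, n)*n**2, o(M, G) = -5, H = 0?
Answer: -902022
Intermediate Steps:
B(n) = -5*n**2
478 + 500*B(19) = 478 + 500*(-5*19**2) = 478 + 500*(-5*361) = 478 + 500*(-1805) = 478 - 902500 = -902022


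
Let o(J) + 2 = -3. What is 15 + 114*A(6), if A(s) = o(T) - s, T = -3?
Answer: -1239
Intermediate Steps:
o(J) = -5 (o(J) = -2 - 3 = -5)
A(s) = -5 - s
15 + 114*A(6) = 15 + 114*(-5 - 1*6) = 15 + 114*(-5 - 6) = 15 + 114*(-11) = 15 - 1254 = -1239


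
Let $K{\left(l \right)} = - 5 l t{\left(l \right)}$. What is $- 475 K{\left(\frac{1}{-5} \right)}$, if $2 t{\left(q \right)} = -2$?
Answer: $475$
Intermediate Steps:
$t{\left(q \right)} = -1$ ($t{\left(q \right)} = \frac{1}{2} \left(-2\right) = -1$)
$K{\left(l \right)} = 5 l$ ($K{\left(l \right)} = - 5 l \left(-1\right) = 5 l$)
$- 475 K{\left(\frac{1}{-5} \right)} = - 475 \frac{5}{-5} = - 475 \cdot 5 \left(- \frac{1}{5}\right) = \left(-475\right) \left(-1\right) = 475$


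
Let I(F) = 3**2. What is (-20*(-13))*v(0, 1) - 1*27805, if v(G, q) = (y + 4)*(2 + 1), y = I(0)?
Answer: -17665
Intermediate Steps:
I(F) = 9
y = 9
v(G, q) = 39 (v(G, q) = (9 + 4)*(2 + 1) = 13*3 = 39)
(-20*(-13))*v(0, 1) - 1*27805 = -20*(-13)*39 - 1*27805 = 260*39 - 27805 = 10140 - 27805 = -17665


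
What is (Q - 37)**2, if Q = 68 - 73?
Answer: 1764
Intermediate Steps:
Q = -5
(Q - 37)**2 = (-5 - 37)**2 = (-42)**2 = 1764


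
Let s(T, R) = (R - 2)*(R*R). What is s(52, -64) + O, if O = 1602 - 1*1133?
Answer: -269867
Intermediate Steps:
s(T, R) = R²*(-2 + R) (s(T, R) = (-2 + R)*R² = R²*(-2 + R))
O = 469 (O = 1602 - 1133 = 469)
s(52, -64) + O = (-64)²*(-2 - 64) + 469 = 4096*(-66) + 469 = -270336 + 469 = -269867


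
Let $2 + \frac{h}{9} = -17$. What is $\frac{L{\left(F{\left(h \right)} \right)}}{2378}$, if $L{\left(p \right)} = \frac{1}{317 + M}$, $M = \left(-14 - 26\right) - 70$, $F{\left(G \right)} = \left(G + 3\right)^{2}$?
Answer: $\frac{1}{492246} \approx 2.0315 \cdot 10^{-6}$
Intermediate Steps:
$h = -171$ ($h = -18 + 9 \left(-17\right) = -18 - 153 = -171$)
$F{\left(G \right)} = \left(3 + G\right)^{2}$
$M = -110$ ($M = -40 - 70 = -110$)
$L{\left(p \right)} = \frac{1}{207}$ ($L{\left(p \right)} = \frac{1}{317 - 110} = \frac{1}{207}$)
$\frac{L{\left(F{\left(h \right)} \right)}}{2378} = \frac{1}{207 \cdot 2378} = \frac{1}{207} \cdot \frac{1}{2378} = \frac{1}{492246}$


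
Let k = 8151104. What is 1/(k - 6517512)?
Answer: 1/1633592 ≈ 6.1215e-7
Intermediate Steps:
1/(k - 6517512) = 1/(8151104 - 6517512) = 1/1633592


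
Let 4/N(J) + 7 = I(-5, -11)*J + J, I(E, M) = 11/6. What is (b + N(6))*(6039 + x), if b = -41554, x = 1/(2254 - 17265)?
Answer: -18834465892704/75055 ≈ -2.5094e+8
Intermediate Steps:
I(E, M) = 11/6 (I(E, M) = 11*(1/6) = 11/6)
x = -1/15011 (x = 1/(-15011) = -1/15011 ≈ -6.6618e-5)
N(J) = 4/(-7 + 17*J/6) (N(J) = 4/(-7 + (11*J/6 + J)) = 4/(-7 + 17*J/6))
(b + N(6))*(6039 + x) = (-41554 + 24/(-42 + 17*6))*(6039 - 1/15011) = (-41554 + 24/(-42 + 102))*(90651428/15011) = (-41554 + 24/60)*(90651428/15011) = (-41554 + 24*(1/60))*(90651428/15011) = (-41554 + 2/5)*(90651428/15011) = -207768/5*90651428/15011 = -18834465892704/75055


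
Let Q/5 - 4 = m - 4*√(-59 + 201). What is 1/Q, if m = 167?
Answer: 171/134845 + 4*√142/134845 ≈ 0.0016216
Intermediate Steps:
Q = 855 - 20*√142 (Q = 20 + 5*(167 - 4*√(-59 + 201)) = 20 + 5*(167 - 4*√142) = 20 + (835 - 20*√142) = 855 - 20*√142 ≈ 616.67)
1/Q = 1/(855 - 20*√142)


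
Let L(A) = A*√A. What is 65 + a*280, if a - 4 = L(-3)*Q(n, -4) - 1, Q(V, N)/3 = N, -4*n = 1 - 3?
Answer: 905 + 10080*I*√3 ≈ 905.0 + 17459.0*I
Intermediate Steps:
n = ½ (n = -(1 - 3)/4 = -¼*(-2) = ½ ≈ 0.50000)
Q(V, N) = 3*N
L(A) = A^(3/2)
a = 3 + 36*I*√3 (a = 4 + ((-3)^(3/2)*(3*(-4)) - 1) = 4 + (-3*I*√3*(-12) - 1) = 4 + (36*I*√3 - 1) = 4 + (-1 + 36*I*√3) = 3 + 36*I*√3 ≈ 3.0 + 62.354*I)
65 + a*280 = 65 + (3 + 36*I*√3)*280 = 65 + (840 + 10080*I*√3) = 905 + 10080*I*√3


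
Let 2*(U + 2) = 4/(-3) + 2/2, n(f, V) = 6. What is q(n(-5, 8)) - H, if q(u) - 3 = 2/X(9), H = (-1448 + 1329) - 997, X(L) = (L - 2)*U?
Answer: 101817/91 ≈ 1118.9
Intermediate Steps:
U = -13/6 (U = -2 + (4/(-3) + 2/2)/2 = -2 + (4*(-⅓) + 2*(½))/2 = -2 + (-4/3 + 1)/2 = -2 + (½)*(-⅓) = -2 - ⅙ = -13/6 ≈ -2.1667)
X(L) = 13/3 - 13*L/6 (X(L) = (L - 2)*(-13/6) = (-2 + L)*(-13/6) = 13/3 - 13*L/6)
H = -1116 (H = -119 - 997 = -1116)
q(u) = 261/91 (q(u) = 3 + 2/(13/3 - 13/6*9) = 3 + 2/(13/3 - 39/2) = 3 + 2/(-91/6) = 3 + 2*(-6/91) = 3 - 12/91 = 261/91)
q(n(-5, 8)) - H = 261/91 - 1*(-1116) = 261/91 + 1116 = 101817/91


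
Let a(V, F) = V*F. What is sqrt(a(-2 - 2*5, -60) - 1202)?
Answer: I*sqrt(482) ≈ 21.954*I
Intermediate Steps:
a(V, F) = F*V
sqrt(a(-2 - 2*5, -60) - 1202) = sqrt(-60*(-2 - 2*5) - 1202) = sqrt(-60*(-2 - 10) - 1202) = sqrt(-60*(-12) - 1202) = sqrt(720 - 1202) = sqrt(-482) = I*sqrt(482)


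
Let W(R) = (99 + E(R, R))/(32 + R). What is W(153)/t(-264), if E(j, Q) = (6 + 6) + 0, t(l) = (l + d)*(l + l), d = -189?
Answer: 1/398640 ≈ 2.5085e-6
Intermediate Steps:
t(l) = 2*l*(-189 + l) (t(l) = (l - 189)*(l + l) = (-189 + l)*(2*l) = 2*l*(-189 + l))
E(j, Q) = 12 (E(j, Q) = 12 + 0 = 12)
W(R) = 111/(32 + R) (W(R) = (99 + 12)/(32 + R) = 111/(32 + R))
W(153)/t(-264) = (111/(32 + 153))/((2*(-264)*(-189 - 264))) = (111/185)/((2*(-264)*(-453))) = (111*(1/185))/239184 = (3/5)*(1/239184) = 1/398640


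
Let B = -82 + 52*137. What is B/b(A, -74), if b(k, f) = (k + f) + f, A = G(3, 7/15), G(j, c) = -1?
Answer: -7042/149 ≈ -47.262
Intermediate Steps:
A = -1
b(k, f) = k + 2*f (b(k, f) = (f + k) + f = k + 2*f)
B = 7042 (B = -82 + 7124 = 7042)
B/b(A, -74) = 7042/(-1 + 2*(-74)) = 7042/(-1 - 148) = 7042/(-149) = 7042*(-1/149) = -7042/149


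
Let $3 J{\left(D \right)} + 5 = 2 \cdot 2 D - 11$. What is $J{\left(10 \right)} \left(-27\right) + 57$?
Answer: $-159$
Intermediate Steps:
$J{\left(D \right)} = - \frac{16}{3} + \frac{4 D}{3}$ ($J{\left(D \right)} = - \frac{5}{3} + \frac{2 \cdot 2 D - 11}{3} = - \frac{5}{3} + \frac{4 D - 11}{3} = - \frac{5}{3} + \frac{-11 + 4 D}{3} = - \frac{5}{3} + \left(- \frac{11}{3} + \frac{4 D}{3}\right) = - \frac{16}{3} + \frac{4 D}{3}$)
$J{\left(10 \right)} \left(-27\right) + 57 = \left(- \frac{16}{3} + \frac{4}{3} \cdot 10\right) \left(-27\right) + 57 = \left(- \frac{16}{3} + \frac{40}{3}\right) \left(-27\right) + 57 = 8 \left(-27\right) + 57 = -216 + 57 = -159$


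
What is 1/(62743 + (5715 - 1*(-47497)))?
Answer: 1/115955 ≈ 8.6240e-6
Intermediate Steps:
1/(62743 + (5715 - 1*(-47497))) = 1/(62743 + (5715 + 47497)) = 1/(62743 + 53212) = 1/115955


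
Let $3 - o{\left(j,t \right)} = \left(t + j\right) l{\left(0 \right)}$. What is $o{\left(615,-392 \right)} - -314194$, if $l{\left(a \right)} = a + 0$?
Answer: $314197$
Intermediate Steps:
$l{\left(a \right)} = a$
$o{\left(j,t \right)} = 3$ ($o{\left(j,t \right)} = 3 - \left(t + j\right) 0 = 3 - \left(j + t\right) 0 = 3 - 0 = 3 + 0 = 3$)
$o{\left(615,-392 \right)} - -314194 = 3 - -314194 = 3 + 314194 = 314197$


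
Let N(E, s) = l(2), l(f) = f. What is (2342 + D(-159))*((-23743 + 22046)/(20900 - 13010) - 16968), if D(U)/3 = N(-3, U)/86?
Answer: -13482842064853/339270 ≈ -3.9741e+7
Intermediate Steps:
N(E, s) = 2
D(U) = 3/43 (D(U) = 3*(2/86) = 3*(2*(1/86)) = 3*(1/43) = 3/43)
(2342 + D(-159))*((-23743 + 22046)/(20900 - 13010) - 16968) = (2342 + 3/43)*((-23743 + 22046)/(20900 - 13010) - 16968) = 100709*(-1697/7890 - 16968)/43 = (100709/43)*(-133879217/7890) = -13482842064853/339270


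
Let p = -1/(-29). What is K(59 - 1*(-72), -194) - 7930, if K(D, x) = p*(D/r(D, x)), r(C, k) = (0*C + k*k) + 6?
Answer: -8656530609/1091618 ≈ -7930.0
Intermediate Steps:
r(C, k) = 6 + k**2 (r(C, k) = (0 + k**2) + 6 = k**2 + 6 = 6 + k**2)
p = 1/29 (p = -1*(-1/29) = 1/29 ≈ 0.034483)
K(D, x) = D/(29*(6 + x**2)) (K(D, x) = (D/(6 + x**2))/29 = D/(29*(6 + x**2)))
K(59 - 1*(-72), -194) - 7930 = (59 - 1*(-72))/(29*(6 + (-194)**2)) - 7930 = (59 + 72)/(29*(6 + 37636)) - 7930 = (1/29)*131/37642 - 7930 = (1/29)*131*(1/37642) - 7930 = 131/1091618 - 7930 = -8656530609/1091618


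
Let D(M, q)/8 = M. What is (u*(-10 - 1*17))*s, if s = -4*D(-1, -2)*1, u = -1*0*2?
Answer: 0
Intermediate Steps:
u = 0 (u = 0*2 = 0)
D(M, q) = 8*M
s = 32 (s = -32*(-1)*1 = -4*(-8)*1 = 32*1 = 32)
(u*(-10 - 1*17))*s = (0*(-10 - 1*17))*32 = (0*(-10 - 17))*32 = (0*(-27))*32 = 0*32 = 0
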